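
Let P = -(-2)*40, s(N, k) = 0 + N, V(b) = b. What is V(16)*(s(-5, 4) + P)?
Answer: 1200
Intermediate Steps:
s(N, k) = N
P = 80 (P = -2*(-40) = 80)
V(16)*(s(-5, 4) + P) = 16*(-5 + 80) = 16*75 = 1200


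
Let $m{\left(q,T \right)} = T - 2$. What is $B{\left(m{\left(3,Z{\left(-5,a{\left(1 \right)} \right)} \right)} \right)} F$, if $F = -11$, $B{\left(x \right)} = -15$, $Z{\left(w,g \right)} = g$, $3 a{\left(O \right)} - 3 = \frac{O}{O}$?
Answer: $165$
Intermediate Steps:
$a{\left(O \right)} = \frac{4}{3}$ ($a{\left(O \right)} = 1 + \frac{O \frac{1}{O}}{3} = 1 + \frac{1}{3} \cdot 1 = 1 + \frac{1}{3} = \frac{4}{3}$)
$m{\left(q,T \right)} = -2 + T$ ($m{\left(q,T \right)} = T - 2 = -2 + T$)
$B{\left(m{\left(3,Z{\left(-5,a{\left(1 \right)} \right)} \right)} \right)} F = \left(-15\right) \left(-11\right) = 165$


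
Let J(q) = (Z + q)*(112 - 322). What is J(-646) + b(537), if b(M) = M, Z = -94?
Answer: 155937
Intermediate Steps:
J(q) = 19740 - 210*q (J(q) = (-94 + q)*(112 - 322) = (-94 + q)*(-210) = 19740 - 210*q)
J(-646) + b(537) = (19740 - 210*(-646)) + 537 = (19740 + 135660) + 537 = 155400 + 537 = 155937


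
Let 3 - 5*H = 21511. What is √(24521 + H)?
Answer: 3*√56165/5 ≈ 142.19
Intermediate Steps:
H = -21508/5 (H = ⅗ - ⅕*21511 = ⅗ - 21511/5 = -21508/5 ≈ -4301.6)
√(24521 + H) = √(24521 - 21508/5) = √(101097/5) = 3*√56165/5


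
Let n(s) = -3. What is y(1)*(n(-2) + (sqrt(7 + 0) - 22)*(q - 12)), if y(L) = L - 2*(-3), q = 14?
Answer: -329 + 14*sqrt(7) ≈ -291.96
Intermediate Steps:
y(L) = 6 + L (y(L) = L + 6 = 6 + L)
y(1)*(n(-2) + (sqrt(7 + 0) - 22)*(q - 12)) = (6 + 1)*(-3 + (sqrt(7 + 0) - 22)*(14 - 12)) = 7*(-3 + (sqrt(7) - 22)*2) = 7*(-3 + (-22 + sqrt(7))*2) = 7*(-3 + (-44 + 2*sqrt(7))) = 7*(-47 + 2*sqrt(7)) = -329 + 14*sqrt(7)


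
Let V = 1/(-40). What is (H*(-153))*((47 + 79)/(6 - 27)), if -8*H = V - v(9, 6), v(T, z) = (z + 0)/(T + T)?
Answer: 6579/160 ≈ 41.119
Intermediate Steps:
v(T, z) = z/(2*T) (v(T, z) = z/((2*T)) = z*(1/(2*T)) = z/(2*T))
V = -1/40 ≈ -0.025000
H = 43/960 (H = -(-1/40 - 6/(2*9))/8 = -(-1/40 - 1*⅓)/8 = -(-1/40 - ⅓)/8 = -⅛*(-43/120) = 43/960 ≈ 0.044792)
(H*(-153))*((47 + 79)/(6 - 27)) = ((43/960)*(-153))*((47 + 79)/(6 - 27)) = -138159/(160*(-21)) = -138159*(-1)/(160*21) = -2193/320*(-6) = 6579/160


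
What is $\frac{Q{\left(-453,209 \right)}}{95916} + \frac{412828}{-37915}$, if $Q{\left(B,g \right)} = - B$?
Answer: $- \frac{13193211651}{1212218380} \approx -10.884$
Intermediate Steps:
$\frac{Q{\left(-453,209 \right)}}{95916} + \frac{412828}{-37915} = \frac{\left(-1\right) \left(-453\right)}{95916} + \frac{412828}{-37915} = 453 \cdot \frac{1}{95916} + 412828 \left(- \frac{1}{37915}\right) = \frac{151}{31972} - \frac{412828}{37915} = - \frac{13193211651}{1212218380}$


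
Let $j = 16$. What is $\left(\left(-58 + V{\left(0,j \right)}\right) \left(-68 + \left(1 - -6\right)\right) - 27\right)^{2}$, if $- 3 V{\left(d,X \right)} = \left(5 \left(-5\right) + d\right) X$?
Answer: $\frac{192293689}{9} \approx 2.1366 \cdot 10^{7}$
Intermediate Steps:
$V{\left(d,X \right)} = - \frac{X \left(-25 + d\right)}{3}$ ($V{\left(d,X \right)} = - \frac{\left(5 \left(-5\right) + d\right) X}{3} = - \frac{\left(-25 + d\right) X}{3} = - \frac{X \left(-25 + d\right)}{3}$)
$\left(\left(-58 + V{\left(0,j \right)}\right) \left(-68 + \left(1 - -6\right)\right) - 27\right)^{2} = \left(\left(-58 + \frac{1}{3} \cdot 16 \left(25 - 0\right)\right) \left(-68 + \left(1 - -6\right)\right) - 27\right)^{2} = \left(\left(-58 + \frac{1}{3} \cdot 16 \left(25 + 0\right)\right) \left(-68 + \left(1 + 6\right)\right) - 27\right)^{2} = \left(\left(-58 + \frac{1}{3} \cdot 16 \cdot 25\right) \left(-68 + 7\right) - 27\right)^{2} = \left(\left(-58 + \frac{400}{3}\right) \left(-61\right) - 27\right)^{2} = \left(\frac{226}{3} \left(-61\right) - 27\right)^{2} = \left(- \frac{13786}{3} - 27\right)^{2} = \left(- \frac{13867}{3}\right)^{2} = \frac{192293689}{9}$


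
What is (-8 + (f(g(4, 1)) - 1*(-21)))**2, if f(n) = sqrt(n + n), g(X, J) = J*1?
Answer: (13 + sqrt(2))**2 ≈ 207.77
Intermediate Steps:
g(X, J) = J
f(n) = sqrt(2)*sqrt(n) (f(n) = sqrt(2*n) = sqrt(2)*sqrt(n))
(-8 + (f(g(4, 1)) - 1*(-21)))**2 = (-8 + (sqrt(2)*sqrt(1) - 1*(-21)))**2 = (-8 + (sqrt(2)*1 + 21))**2 = (-8 + (sqrt(2) + 21))**2 = (-8 + (21 + sqrt(2)))**2 = (13 + sqrt(2))**2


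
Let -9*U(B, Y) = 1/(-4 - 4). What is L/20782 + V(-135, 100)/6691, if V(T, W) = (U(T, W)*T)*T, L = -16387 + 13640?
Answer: -52478933/556209448 ≈ -0.094351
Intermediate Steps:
U(B, Y) = 1/72 (U(B, Y) = -1/(9*(-4 - 4)) = -1/9/(-8) = -1/9*(-1/8) = 1/72)
L = -2747
V(T, W) = T**2/72 (V(T, W) = (T/72)*T = T**2/72)
L/20782 + V(-135, 100)/6691 = -2747/20782 + ((1/72)*(-135)**2)/6691 = -2747*1/20782 + ((1/72)*18225)*(1/6691) = -2747/20782 + (2025/8)*(1/6691) = -2747/20782 + 2025/53528 = -52478933/556209448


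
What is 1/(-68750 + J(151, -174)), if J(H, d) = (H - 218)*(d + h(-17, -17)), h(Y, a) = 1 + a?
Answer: -1/56020 ≈ -1.7851e-5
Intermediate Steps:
J(H, d) = (-218 + H)*(-16 + d) (J(H, d) = (H - 218)*(d + (1 - 17)) = (-218 + H)*(d - 16) = (-218 + H)*(-16 + d))
1/(-68750 + J(151, -174)) = 1/(-68750 + (3488 - 218*(-174) - 16*151 + 151*(-174))) = 1/(-68750 + (3488 + 37932 - 2416 - 26274)) = 1/(-68750 + 12730) = 1/(-56020) = -1/56020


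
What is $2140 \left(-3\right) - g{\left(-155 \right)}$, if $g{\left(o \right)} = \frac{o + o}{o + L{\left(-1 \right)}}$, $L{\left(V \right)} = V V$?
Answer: $- \frac{494495}{77} \approx -6422.0$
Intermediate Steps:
$L{\left(V \right)} = V^{2}$
$g{\left(o \right)} = \frac{2 o}{1 + o}$ ($g{\left(o \right)} = \frac{o + o}{o + \left(-1\right)^{2}} = \frac{2 o}{o + 1} = \frac{2 o}{1 + o}$)
$2140 \left(-3\right) - g{\left(-155 \right)} = 2140 \left(-3\right) - 2 \left(-155\right) \frac{1}{1 - 155} = -6420 - 2 \left(-155\right) \frac{1}{-154} = -6420 - 2 \left(-155\right) \left(- \frac{1}{154}\right) = -6420 - \frac{155}{77} = - \frac{494495}{77}$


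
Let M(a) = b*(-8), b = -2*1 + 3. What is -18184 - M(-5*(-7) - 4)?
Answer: -18176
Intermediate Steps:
b = 1 (b = -2 + 3 = 1)
M(a) = -8 (M(a) = 1*(-8) = -8)
-18184 - M(-5*(-7) - 4) = -18184 - 1*(-8) = -18184 + 8 = -18176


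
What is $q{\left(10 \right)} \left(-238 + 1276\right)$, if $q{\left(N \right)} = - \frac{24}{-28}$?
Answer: $\frac{6228}{7} \approx 889.71$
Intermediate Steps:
$q{\left(N \right)} = \frac{6}{7}$ ($q{\left(N \right)} = \left(-24\right) \left(- \frac{1}{28}\right) = \frac{6}{7}$)
$q{\left(10 \right)} \left(-238 + 1276\right) = \frac{6 \left(-238 + 1276\right)}{7} = \frac{6}{7} \cdot 1038 = \frac{6228}{7}$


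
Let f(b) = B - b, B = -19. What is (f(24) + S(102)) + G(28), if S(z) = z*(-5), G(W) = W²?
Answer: 231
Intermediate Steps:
f(b) = -19 - b
S(z) = -5*z
(f(24) + S(102)) + G(28) = ((-19 - 1*24) - 5*102) + 28² = ((-19 - 24) - 510) + 784 = (-43 - 510) + 784 = -553 + 784 = 231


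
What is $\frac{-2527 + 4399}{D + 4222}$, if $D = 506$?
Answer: $\frac{78}{197} \approx 0.39594$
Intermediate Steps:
$\frac{-2527 + 4399}{D + 4222} = \frac{-2527 + 4399}{506 + 4222} = \frac{1872}{4728} = 1872 \cdot \frac{1}{4728} = \frac{78}{197}$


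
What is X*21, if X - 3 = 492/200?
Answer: 5733/50 ≈ 114.66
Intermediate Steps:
X = 273/50 (X = 3 + 492/200 = 3 + 492*(1/200) = 3 + 123/50 = 273/50 ≈ 5.4600)
X*21 = (273/50)*21 = 5733/50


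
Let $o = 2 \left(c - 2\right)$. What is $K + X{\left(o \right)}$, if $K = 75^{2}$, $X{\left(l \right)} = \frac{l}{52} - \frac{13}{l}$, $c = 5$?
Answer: $\frac{219295}{39} \approx 5622.9$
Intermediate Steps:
$o = 6$ ($o = 2 \left(5 - 2\right) = 2 \cdot 3 = 6$)
$X{\left(l \right)} = - \frac{13}{l} + \frac{l}{52}$ ($X{\left(l \right)} = l \frac{1}{52} - \frac{13}{l} = \frac{l}{52} - \frac{13}{l} = - \frac{13}{l} + \frac{l}{52}$)
$K = 5625$
$K + X{\left(o \right)} = 5625 + \left(- \frac{13}{6} + \frac{1}{52} \cdot 6\right) = 5625 + \left(\left(-13\right) \frac{1}{6} + \frac{3}{26}\right) = 5625 + \left(- \frac{13}{6} + \frac{3}{26}\right) = 5625 - \frac{80}{39} = \frac{219295}{39}$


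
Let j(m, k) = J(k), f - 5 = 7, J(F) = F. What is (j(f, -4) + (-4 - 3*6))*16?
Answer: -416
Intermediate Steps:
f = 12 (f = 5 + 7 = 12)
j(m, k) = k
(j(f, -4) + (-4 - 3*6))*16 = (-4 + (-4 - 3*6))*16 = (-4 + (-4 - 18))*16 = (-4 - 22)*16 = -26*16 = -416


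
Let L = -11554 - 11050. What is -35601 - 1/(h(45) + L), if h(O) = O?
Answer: -803122958/22559 ≈ -35601.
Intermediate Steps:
L = -22604
-35601 - 1/(h(45) + L) = -35601 - 1/(45 - 22604) = -35601 - 1/(-22559) = -35601 - 1*(-1/22559) = -35601 + 1/22559 = -803122958/22559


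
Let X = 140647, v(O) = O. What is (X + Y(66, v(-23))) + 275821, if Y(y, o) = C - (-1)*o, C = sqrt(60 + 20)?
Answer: 416445 + 4*sqrt(5) ≈ 4.1645e+5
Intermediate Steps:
C = 4*sqrt(5) (C = sqrt(80) = 4*sqrt(5) ≈ 8.9443)
Y(y, o) = o + 4*sqrt(5) (Y(y, o) = 4*sqrt(5) - (-1)*o = 4*sqrt(5) + o = o + 4*sqrt(5))
(X + Y(66, v(-23))) + 275821 = (140647 + (-23 + 4*sqrt(5))) + 275821 = (140624 + 4*sqrt(5)) + 275821 = 416445 + 4*sqrt(5)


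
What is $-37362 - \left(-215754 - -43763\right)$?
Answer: $134629$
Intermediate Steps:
$-37362 - \left(-215754 - -43763\right) = -37362 - \left(-215754 + 43763\right) = -37362 - -171991 = -37362 + 171991 = 134629$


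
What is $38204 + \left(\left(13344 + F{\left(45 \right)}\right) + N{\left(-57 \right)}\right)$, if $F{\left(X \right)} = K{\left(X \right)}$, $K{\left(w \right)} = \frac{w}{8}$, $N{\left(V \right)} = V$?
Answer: $\frac{411973}{8} \approx 51497.0$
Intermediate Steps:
$K{\left(w \right)} = \frac{w}{8}$ ($K{\left(w \right)} = w \frac{1}{8} = \frac{w}{8}$)
$F{\left(X \right)} = \frac{X}{8}$
$38204 + \left(\left(13344 + F{\left(45 \right)}\right) + N{\left(-57 \right)}\right) = 38204 + \left(\left(13344 + \frac{1}{8} \cdot 45\right) - 57\right) = 38204 + \left(\left(13344 + \frac{45}{8}\right) - 57\right) = 38204 + \left(\frac{106797}{8} - 57\right) = 38204 + \frac{106341}{8} = \frac{411973}{8}$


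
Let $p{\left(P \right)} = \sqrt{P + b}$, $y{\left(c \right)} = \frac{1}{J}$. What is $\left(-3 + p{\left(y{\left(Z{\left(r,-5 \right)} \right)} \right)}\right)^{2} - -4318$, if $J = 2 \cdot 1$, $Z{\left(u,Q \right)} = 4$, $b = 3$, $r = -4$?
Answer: $\frac{8661}{2} - 3 \sqrt{14} \approx 4319.3$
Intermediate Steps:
$J = 2$
$y{\left(c \right)} = \frac{1}{2}$
$p{\left(P \right)} = \sqrt{3 + P}$ ($p{\left(P \right)} = \sqrt{P + 3} = \sqrt{3 + P}$)
$\left(-3 + p{\left(y{\left(Z{\left(r,-5 \right)} \right)} \right)}\right)^{2} - -4318 = \left(-3 + \sqrt{3 + \frac{1}{2}}\right)^{2} - -4318 = \left(-3 + \sqrt{\frac{7}{2}}\right)^{2} + 4318 = \left(-3 + \frac{\sqrt{14}}{2}\right)^{2} + 4318 = 4318 + \left(-3 + \frac{\sqrt{14}}{2}\right)^{2}$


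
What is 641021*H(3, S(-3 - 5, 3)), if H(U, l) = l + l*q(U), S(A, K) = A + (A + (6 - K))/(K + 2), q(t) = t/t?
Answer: -11538378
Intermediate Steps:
q(t) = 1
S(A, K) = A + (6 + A - K)/(2 + K)
H(U, l) = 2*l (H(U, l) = l + l*1 = l + l = 2*l)
641021*H(3, S(-3 - 5, 3)) = 641021*(2*((6 - 1*3 + 3*(-3 - 5) + (-3 - 5)*3)/(2 + 3))) = 641021*(2*((6 - 3 + 3*(-8) - 8*3)/5)) = 641021*(2*((6 - 3 - 24 - 24)/5)) = 641021*(2*((⅕)*(-45))) = 641021*(2*(-9)) = 641021*(-18) = -11538378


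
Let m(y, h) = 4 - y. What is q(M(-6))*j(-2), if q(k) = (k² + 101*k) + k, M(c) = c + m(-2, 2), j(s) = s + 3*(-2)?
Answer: 0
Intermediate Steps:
j(s) = -6 + s (j(s) = s - 6 = -6 + s)
M(c) = 6 + c (M(c) = c + (4 - 1*(-2)) = c + (4 + 2) = c + 6 = 6 + c)
q(k) = k² + 102*k
q(M(-6))*j(-2) = ((6 - 6)*(102 + (6 - 6)))*(-6 - 2) = (0*(102 + 0))*(-8) = (0*102)*(-8) = 0*(-8) = 0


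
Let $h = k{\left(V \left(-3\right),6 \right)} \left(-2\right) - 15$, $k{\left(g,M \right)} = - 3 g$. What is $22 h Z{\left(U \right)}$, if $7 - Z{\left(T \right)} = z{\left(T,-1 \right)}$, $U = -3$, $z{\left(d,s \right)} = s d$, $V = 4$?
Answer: $-7656$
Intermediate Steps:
$z{\left(d,s \right)} = d s$
$Z{\left(T \right)} = 7 + T$ ($Z{\left(T \right)} = 7 - T \left(-1\right) = 7 - - T = 7 + T$)
$h = -87$ ($h = - 3 \cdot 4 \left(-3\right) \left(-2\right) - 15 = \left(-3\right) \left(-12\right) \left(-2\right) - 15 = 36 \left(-2\right) - 15 = -72 - 15 = -87$)
$22 h Z{\left(U \right)} = 22 \left(-87\right) \left(7 - 3\right) = \left(-1914\right) 4 = -7656$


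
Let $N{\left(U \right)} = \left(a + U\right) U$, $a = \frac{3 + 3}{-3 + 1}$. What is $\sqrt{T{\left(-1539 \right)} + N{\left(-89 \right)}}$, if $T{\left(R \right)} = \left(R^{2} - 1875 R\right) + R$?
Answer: $\sqrt{5260795} \approx 2293.6$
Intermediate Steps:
$a = -3$ ($a = \frac{6}{-2} = 6 \left(- \frac{1}{2}\right) = -3$)
$N{\left(U \right)} = U \left(-3 + U\right)$ ($N{\left(U \right)} = \left(-3 + U\right) U = U \left(-3 + U\right)$)
$T{\left(R \right)} = R^{2} - 1874 R$
$\sqrt{T{\left(-1539 \right)} + N{\left(-89 \right)}} = \sqrt{- 1539 \left(-1874 - 1539\right) - 89 \left(-3 - 89\right)} = \sqrt{\left(-1539\right) \left(-3413\right) - -8188} = \sqrt{5252607 + 8188} = \sqrt{5260795}$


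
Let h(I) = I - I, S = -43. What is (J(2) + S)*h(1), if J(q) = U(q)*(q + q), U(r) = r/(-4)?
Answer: 0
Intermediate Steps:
U(r) = -r/4 (U(r) = r*(-¼) = -r/4)
h(I) = 0
J(q) = -q²/2 (J(q) = (-q/4)*(q + q) = (-q/4)*(2*q) = -q²/2)
(J(2) + S)*h(1) = (-½*2² - 43)*0 = (-½*4 - 43)*0 = (-2 - 43)*0 = -45*0 = 0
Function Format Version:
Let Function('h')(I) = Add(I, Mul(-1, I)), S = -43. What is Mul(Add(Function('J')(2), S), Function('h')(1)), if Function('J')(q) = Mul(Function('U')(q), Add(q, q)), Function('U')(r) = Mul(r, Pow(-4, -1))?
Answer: 0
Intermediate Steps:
Function('U')(r) = Mul(Rational(-1, 4), r) (Function('U')(r) = Mul(r, Rational(-1, 4)) = Mul(Rational(-1, 4), r))
Function('h')(I) = 0
Function('J')(q) = Mul(Rational(-1, 2), Pow(q, 2)) (Function('J')(q) = Mul(Mul(Rational(-1, 4), q), Add(q, q)) = Mul(Mul(Rational(-1, 4), q), Mul(2, q)) = Mul(Rational(-1, 2), Pow(q, 2)))
Mul(Add(Function('J')(2), S), Function('h')(1)) = Mul(Add(Mul(Rational(-1, 2), Pow(2, 2)), -43), 0) = Mul(Add(Mul(Rational(-1, 2), 4), -43), 0) = Mul(Add(-2, -43), 0) = Mul(-45, 0) = 0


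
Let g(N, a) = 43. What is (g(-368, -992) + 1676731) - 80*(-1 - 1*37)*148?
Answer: 2126694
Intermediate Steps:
(g(-368, -992) + 1676731) - 80*(-1 - 1*37)*148 = (43 + 1676731) - 80*(-1 - 1*37)*148 = 1676774 - 80*(-1 - 37)*148 = 1676774 - 80*(-38)*148 = 1676774 - (-3040)*148 = 1676774 - 1*(-449920) = 1676774 + 449920 = 2126694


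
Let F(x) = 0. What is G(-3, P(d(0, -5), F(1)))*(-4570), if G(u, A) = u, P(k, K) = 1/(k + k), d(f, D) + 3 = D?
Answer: 13710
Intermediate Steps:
d(f, D) = -3 + D
P(k, K) = 1/(2*k)
G(-3, P(d(0, -5), F(1)))*(-4570) = -3*(-4570) = 13710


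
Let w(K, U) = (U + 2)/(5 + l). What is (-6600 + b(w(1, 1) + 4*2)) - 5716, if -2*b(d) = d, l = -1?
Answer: -98563/8 ≈ -12320.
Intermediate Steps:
w(K, U) = ½ + U/4 (w(K, U) = (U + 2)/(5 - 1) = (2 + U)/4 = (2 + U)*(¼) = ½ + U/4)
b(d) = -d/2
(-6600 + b(w(1, 1) + 4*2)) - 5716 = (-6600 - ((½ + (¼)*1) + 4*2)/2) - 5716 = (-6600 - ((½ + ¼) + 8)/2) - 5716 = (-6600 - (¾ + 8)/2) - 5716 = (-6600 - ½*35/4) - 5716 = (-6600 - 35/8) - 5716 = -52835/8 - 5716 = -98563/8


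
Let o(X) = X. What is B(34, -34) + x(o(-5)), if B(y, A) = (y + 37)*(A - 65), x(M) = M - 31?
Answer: -7065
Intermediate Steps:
x(M) = -31 + M
B(y, A) = (-65 + A)*(37 + y) (B(y, A) = (37 + y)*(-65 + A) = (-65 + A)*(37 + y))
B(34, -34) + x(o(-5)) = (-2405 - 65*34 + 37*(-34) - 34*34) + (-31 - 5) = (-2405 - 2210 - 1258 - 1156) - 36 = -7029 - 36 = -7065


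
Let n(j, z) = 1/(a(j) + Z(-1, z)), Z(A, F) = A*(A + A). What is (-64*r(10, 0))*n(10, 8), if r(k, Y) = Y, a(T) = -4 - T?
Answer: 0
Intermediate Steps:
Z(A, F) = 2*A² (Z(A, F) = A*(2*A) = 2*A²)
n(j, z) = 1/(-2 - j) (n(j, z) = 1/((-4 - j) + 2*(-1)²) = 1/((-4 - j) + 2*1) = 1/((-4 - j) + 2) = 1/(-2 - j))
(-64*r(10, 0))*n(10, 8) = (-64*0)*(-1/(2 + 10)) = 0*(-1/12) = 0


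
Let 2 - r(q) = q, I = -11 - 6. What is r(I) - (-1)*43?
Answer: 62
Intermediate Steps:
I = -17
r(q) = 2 - q
r(I) - (-1)*43 = (2 - 1*(-17)) - (-1)*43 = (2 + 17) - 1*(-43) = 19 + 43 = 62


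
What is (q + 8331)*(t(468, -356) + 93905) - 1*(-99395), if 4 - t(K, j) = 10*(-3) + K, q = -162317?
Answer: -14393126011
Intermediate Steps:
t(K, j) = 34 - K (t(K, j) = 4 - (10*(-3) + K) = 4 - (-30 + K) = 4 + (30 - K) = 34 - K)
(q + 8331)*(t(468, -356) + 93905) - 1*(-99395) = (-162317 + 8331)*((34 - 1*468) + 93905) - 1*(-99395) = -153986*((34 - 468) + 93905) + 99395 = -153986*(-434 + 93905) + 99395 = -153986*93471 + 99395 = -14393225406 + 99395 = -14393126011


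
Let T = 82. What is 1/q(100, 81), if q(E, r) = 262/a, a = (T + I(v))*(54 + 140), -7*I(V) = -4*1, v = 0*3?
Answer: 56066/917 ≈ 61.141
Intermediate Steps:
v = 0
I(V) = 4/7 (I(V) = -(-4)/7 = -⅐*(-4) = 4/7)
a = 112132/7 (a = (82 + 4/7)*(54 + 140) = (578/7)*194 = 112132/7 ≈ 16019.)
q(E, r) = 917/56066 (q(E, r) = 262/(112132/7) = 262*(7/112132) = 917/56066)
1/q(100, 81) = 1/(917/56066) = 56066/917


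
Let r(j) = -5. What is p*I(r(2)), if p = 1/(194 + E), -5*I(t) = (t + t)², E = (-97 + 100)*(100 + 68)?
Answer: -10/349 ≈ -0.028653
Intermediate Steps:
E = 504 (E = 3*168 = 504)
I(t) = -4*t²/5 (I(t) = -(t + t)²/5 = -4*t²/5)
p = 1/698 (p = 1/(194 + 504) = 1/698 ≈ 0.0014327)
p*I(r(2)) = (-⅘*(-5)²)/698 = (-⅘*25)/698 = (1/698)*(-20) = -10/349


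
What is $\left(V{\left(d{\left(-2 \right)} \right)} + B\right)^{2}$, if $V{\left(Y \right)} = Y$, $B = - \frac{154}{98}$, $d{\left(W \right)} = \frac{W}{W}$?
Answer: $\frac{16}{49} \approx 0.32653$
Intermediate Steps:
$d{\left(W \right)} = 1$
$B = - \frac{11}{7}$ ($B = \left(-154\right) \frac{1}{98} = - \frac{11}{7} \approx -1.5714$)
$\left(V{\left(d{\left(-2 \right)} \right)} + B\right)^{2} = \left(1 - \frac{11}{7}\right)^{2} = \left(- \frac{4}{7}\right)^{2} = \frac{16}{49}$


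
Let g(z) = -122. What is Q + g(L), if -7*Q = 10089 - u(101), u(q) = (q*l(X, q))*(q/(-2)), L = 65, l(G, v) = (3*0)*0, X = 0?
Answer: -10943/7 ≈ -1563.3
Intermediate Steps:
l(G, v) = 0 (l(G, v) = 0*0 = 0)
u(q) = 0 (u(q) = (q*0)*(q/(-2)) = 0*(q*(-½)) = 0*(-q/2) = 0)
Q = -10089/7 (Q = -(10089 - 1*0)/7 = -(10089 + 0)/7 = -⅐*10089 = -10089/7 ≈ -1441.3)
Q + g(L) = -10089/7 - 122 = -10943/7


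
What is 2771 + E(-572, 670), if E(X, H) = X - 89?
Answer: 2110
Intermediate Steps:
E(X, H) = -89 + X
2771 + E(-572, 670) = 2771 + (-89 - 572) = 2771 - 661 = 2110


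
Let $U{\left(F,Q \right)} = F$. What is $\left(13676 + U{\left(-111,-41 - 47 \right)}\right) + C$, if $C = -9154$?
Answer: $4411$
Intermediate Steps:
$\left(13676 + U{\left(-111,-41 - 47 \right)}\right) + C = \left(13676 - 111\right) - 9154 = 13565 - 9154 = 4411$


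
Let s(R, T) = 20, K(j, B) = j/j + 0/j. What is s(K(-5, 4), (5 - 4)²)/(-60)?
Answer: -⅓ ≈ -0.33333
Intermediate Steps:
K(j, B) = 1 (K(j, B) = 1 + 0 = 1)
s(K(-5, 4), (5 - 4)²)/(-60) = 20/(-60) = 20*(-1/60) = -⅓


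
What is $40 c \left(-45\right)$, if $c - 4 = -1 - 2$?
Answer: $-1800$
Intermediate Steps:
$c = 1$ ($c = 4 - 3 = 1$)
$40 c \left(-45\right) = 40 \cdot 1 \left(-45\right) = 40 \left(-45\right) = -1800$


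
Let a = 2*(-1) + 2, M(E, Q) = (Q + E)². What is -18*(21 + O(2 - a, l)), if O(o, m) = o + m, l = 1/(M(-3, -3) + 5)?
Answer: -16992/41 ≈ -414.44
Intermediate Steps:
M(E, Q) = (E + Q)²
a = 0 (a = -2 + 2 = 0)
l = 1/41 (l = 1/((-3 - 3)² + 5) = 1/((-6)² + 5) = 1/(36 + 5) = 1/41 ≈ 0.024390)
O(o, m) = m + o
-18*(21 + O(2 - a, l)) = -18*(21 + (1/41 + (2 - 1*0))) = -18*(21 + (1/41 + (2 + 0))) = -18*(21 + (1/41 + 2)) = -18*(21 + 83/41) = -18*944/41 = -16992/41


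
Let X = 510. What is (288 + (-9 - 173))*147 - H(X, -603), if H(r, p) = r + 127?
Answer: 14945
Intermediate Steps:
H(r, p) = 127 + r
(288 + (-9 - 173))*147 - H(X, -603) = (288 + (-9 - 173))*147 - (127 + 510) = (288 - 182)*147 - 1*637 = 106*147 - 637 = 15582 - 637 = 14945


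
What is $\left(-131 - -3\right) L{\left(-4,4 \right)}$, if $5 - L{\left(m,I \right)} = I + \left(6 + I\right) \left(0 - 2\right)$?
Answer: $-2688$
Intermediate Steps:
$L{\left(m,I \right)} = 17 + I$ ($L{\left(m,I \right)} = 5 - \left(I + \left(6 + I\right) \left(0 - 2\right)\right) = 5 - \left(I + \left(6 + I\right) \left(-2\right)\right) = 5 - \left(I - \left(12 + 2 I\right)\right) = 5 - \left(-12 - I\right) = 5 + \left(12 + I\right) = 17 + I$)
$\left(-131 - -3\right) L{\left(-4,4 \right)} = \left(-131 - -3\right) \left(17 + 4\right) = \left(-131 + 3\right) 21 = \left(-128\right) 21 = -2688$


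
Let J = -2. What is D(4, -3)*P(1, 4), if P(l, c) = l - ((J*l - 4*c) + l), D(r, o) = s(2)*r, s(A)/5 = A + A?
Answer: 1440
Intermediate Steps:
s(A) = 10*A (s(A) = 5*(A + A) = 5*(2*A) = 10*A)
D(r, o) = 20*r (D(r, o) = (10*2)*r = 20*r)
P(l, c) = 2*l + 4*c (P(l, c) = l - ((-2*l - 4*c) + l) = l - ((-4*c - 2*l) + l) = l - (-l - 4*c) = l + (l + 4*c) = 2*l + 4*c)
D(4, -3)*P(1, 4) = (20*4)*(2*1 + 4*4) = 80*(2 + 16) = 80*18 = 1440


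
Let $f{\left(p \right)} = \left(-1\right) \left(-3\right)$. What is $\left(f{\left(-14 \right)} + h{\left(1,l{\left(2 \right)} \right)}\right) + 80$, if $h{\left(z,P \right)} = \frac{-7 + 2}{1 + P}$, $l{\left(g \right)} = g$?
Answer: $\frac{244}{3} \approx 81.333$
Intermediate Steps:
$f{\left(p \right)} = 3$
$h{\left(z,P \right)} = - \frac{5}{1 + P}$
$\left(f{\left(-14 \right)} + h{\left(1,l{\left(2 \right)} \right)}\right) + 80 = \left(3 - \frac{5}{1 + 2}\right) + 80 = \left(3 - \frac{5}{3}\right) + 80 = \frac{4}{3} + 80 = \frac{244}{3}$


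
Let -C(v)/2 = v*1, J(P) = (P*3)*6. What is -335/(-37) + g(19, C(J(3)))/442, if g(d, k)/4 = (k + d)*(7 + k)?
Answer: 739221/8177 ≈ 90.402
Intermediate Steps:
J(P) = 18*P (J(P) = (3*P)*6 = 18*P)
C(v) = -2*v
g(d, k) = 4*(7 + k)*(d + k) (g(d, k) = 4*((k + d)*(7 + k)) = 4*((d + k)*(7 + k)) = 4*((7 + k)*(d + k)) = 4*(7 + k)*(d + k))
-335/(-37) + g(19, C(J(3)))/442 = -335/(-37) + (4*(-36*3)**2 + 28*19 + 28*(-36*3) + 4*19*(-36*3))/442 = -335*(-1/37) + (4*(-2*54)**2 + 532 + 28*(-2*54) + 4*19*(-2*54))*(1/442) = 335/37 + (4*(-108)**2 + 532 + 28*(-108) + 4*19*(-108))*(1/442) = 335/37 + (4*11664 + 532 - 3024 - 8208)*(1/442) = 335/37 + (46656 + 532 - 3024 - 8208)*(1/442) = 335/37 + 35956*(1/442) = 335/37 + 17978/221 = 739221/8177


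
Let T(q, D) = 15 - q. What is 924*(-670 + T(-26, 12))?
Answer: -581196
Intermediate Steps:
924*(-670 + T(-26, 12)) = 924*(-670 + (15 - 1*(-26))) = 924*(-670 + (15 + 26)) = 924*(-670 + 41) = 924*(-629) = -581196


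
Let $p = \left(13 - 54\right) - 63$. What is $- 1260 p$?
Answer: $131040$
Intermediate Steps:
$p = -104$ ($p = -41 - 63 = -104$)
$- 1260 p = \left(-1260\right) \left(-104\right) = 131040$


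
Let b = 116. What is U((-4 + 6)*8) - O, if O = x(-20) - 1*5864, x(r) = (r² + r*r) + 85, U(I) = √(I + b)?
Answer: 4979 + 2*√33 ≈ 4990.5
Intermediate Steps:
U(I) = √(116 + I) (U(I) = √(I + 116) = √(116 + I))
x(r) = 85 + 2*r² (x(r) = (r² + r²) + 85 = 2*r² + 85 = 85 + 2*r²)
O = -4979 (O = (85 + 2*(-20)²) - 1*5864 = (85 + 2*400) - 5864 = (85 + 800) - 5864 = 885 - 5864 = -4979)
U((-4 + 6)*8) - O = √(116 + (-4 + 6)*8) - 1*(-4979) = √(116 + 2*8) + 4979 = √(116 + 16) + 4979 = √132 + 4979 = 2*√33 + 4979 = 4979 + 2*√33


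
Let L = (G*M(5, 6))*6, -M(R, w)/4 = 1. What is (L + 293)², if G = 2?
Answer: 60025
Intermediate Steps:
M(R, w) = -4 (M(R, w) = -4*1 = -4)
L = -48 (L = (2*(-4))*6 = -8*6 = -48)
(L + 293)² = (-48 + 293)² = 245² = 60025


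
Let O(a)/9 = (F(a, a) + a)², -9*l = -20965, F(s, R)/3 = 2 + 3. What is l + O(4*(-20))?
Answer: 363190/9 ≈ 40354.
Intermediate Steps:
F(s, R) = 15 (F(s, R) = 3*(2 + 3) = 3*5 = 15)
l = 20965/9 (l = -⅑*(-20965) = 20965/9 ≈ 2329.4)
O(a) = 9*(15 + a)²
l + O(4*(-20)) = 20965/9 + 9*(15 + 4*(-20))² = 20965/9 + 9*(15 - 80)² = 20965/9 + 9*(-65)² = 20965/9 + 9*4225 = 20965/9 + 38025 = 363190/9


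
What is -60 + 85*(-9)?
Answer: -825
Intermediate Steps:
-60 + 85*(-9) = -60 - 765 = -825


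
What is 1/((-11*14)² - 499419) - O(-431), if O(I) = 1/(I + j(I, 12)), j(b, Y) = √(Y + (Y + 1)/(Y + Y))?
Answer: 4916213869/2120666372989 + 2*√1806/4457963 ≈ 0.0023373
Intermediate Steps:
j(b, Y) = √(Y + (1 + Y)/(2*Y)) (j(b, Y) = √(Y + (1 + Y)/((2*Y))) = √(Y + (1 + Y)*(1/(2*Y))) = √(Y + (1 + Y)/(2*Y)))
O(I) = 1/(I + √1806/12) (O(I) = 1/(I + √(2 + 2/12 + 4*12)/2) = 1/(I + √(2 + 2*(1/12) + 48)/2) = 1/(I + √(2 + ⅙ + 48)/2) = 1/(I + √(301/6)/2) = 1/(I + (√1806/6)/2) = 1/(I + √1806/12))
1/((-11*14)² - 499419) - O(-431) = 1/((-11*14)² - 499419) - 12/(√1806 + 12*(-431)) = 1/((-154)² - 499419) - 12/(√1806 - 5172) = 1/(23716 - 499419) - 12/(-5172 + √1806) = 1/(-475703) - 12/(-5172 + √1806) = -1/475703 - 12/(-5172 + √1806)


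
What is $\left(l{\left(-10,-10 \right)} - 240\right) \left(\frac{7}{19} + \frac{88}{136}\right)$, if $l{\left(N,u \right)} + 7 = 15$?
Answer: $- \frac{76096}{323} \approx -235.59$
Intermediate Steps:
$l{\left(N,u \right)} = 8$ ($l{\left(N,u \right)} = -7 + 15 = 8$)
$\left(l{\left(-10,-10 \right)} - 240\right) \left(\frac{7}{19} + \frac{88}{136}\right) = \left(8 - 240\right) \left(\frac{7}{19} + \frac{88}{136}\right) = - 232 \left(7 \cdot \frac{1}{19} + 88 \cdot \frac{1}{136}\right) = - 232 \left(\frac{7}{19} + \frac{11}{17}\right) = \left(-232\right) \frac{328}{323} = - \frac{76096}{323}$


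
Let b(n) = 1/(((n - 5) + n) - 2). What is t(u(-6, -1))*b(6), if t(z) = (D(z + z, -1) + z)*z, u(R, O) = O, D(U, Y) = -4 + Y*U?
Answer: ⅗ ≈ 0.60000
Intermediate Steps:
D(U, Y) = -4 + U*Y
t(z) = z*(-4 - z) (t(z) = ((-4 + (z + z)*(-1)) + z)*z = ((-4 + (2*z)*(-1)) + z)*z = ((-4 - 2*z) + z)*z = (-4 - z)*z = z*(-4 - z))
b(n) = 1/(-7 + 2*n) (b(n) = 1/(((-5 + n) + n) - 2) = 1/((-5 + 2*n) - 2) = 1/(-7 + 2*n))
t(u(-6, -1))*b(6) = (-(-4 - 1*(-1)))/(-7 + 2*6) = (-(-4 + 1))/(-7 + 12) = -1*(-3)/5 = 3*(⅕) = ⅗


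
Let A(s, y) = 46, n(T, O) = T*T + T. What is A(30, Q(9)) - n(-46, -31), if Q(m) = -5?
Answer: -2024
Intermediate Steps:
n(T, O) = T + T² (n(T, O) = T² + T = T + T²)
A(30, Q(9)) - n(-46, -31) = 46 - (-46)*(1 - 46) = 46 - (-46)*(-45) = 46 - 1*2070 = 46 - 2070 = -2024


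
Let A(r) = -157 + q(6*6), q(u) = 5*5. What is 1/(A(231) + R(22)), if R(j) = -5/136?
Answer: -136/17957 ≈ -0.0075736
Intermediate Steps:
q(u) = 25
R(j) = -5/136 (R(j) = -5*1/136 = -5/136)
A(r) = -132 (A(r) = -157 + 25 = -132)
1/(A(231) + R(22)) = 1/(-132 - 5/136) = 1/(-17957/136) = -136/17957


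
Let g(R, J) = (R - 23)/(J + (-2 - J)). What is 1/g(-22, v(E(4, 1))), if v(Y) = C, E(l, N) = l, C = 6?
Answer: 2/45 ≈ 0.044444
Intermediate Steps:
v(Y) = 6
g(R, J) = 23/2 - R/2 (g(R, J) = (-23 + R)/(-2) = (-23 + R)*(-½) = 23/2 - R/2)
1/g(-22, v(E(4, 1))) = 1/(23/2 - ½*(-22)) = 1/(23/2 + 11) = 1/(45/2) = 2/45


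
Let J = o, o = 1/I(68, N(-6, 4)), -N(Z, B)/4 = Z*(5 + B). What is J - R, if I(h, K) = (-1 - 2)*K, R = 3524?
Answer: -2283553/648 ≈ -3524.0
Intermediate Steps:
N(Z, B) = -4*Z*(5 + B)
I(h, K) = -3*K
o = -1/648 (o = 1/(-(-12)*(-6)*(5 + 4)) = 1/(-(-12)*(-6)*9) = 1/(-3*216) = 1/(-648) = -1/648 ≈ -0.0015432)
J = -1/648 ≈ -0.0015432
J - R = -1/648 - 1*3524 = -1/648 - 3524 = -2283553/648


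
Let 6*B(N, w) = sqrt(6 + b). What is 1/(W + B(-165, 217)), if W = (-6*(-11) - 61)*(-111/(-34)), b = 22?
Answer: 169830/2764133 - 3468*sqrt(7)/2764133 ≈ 0.058121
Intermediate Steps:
W = 555/34 (W = (66 - 61)*(-111*(-1/34)) = 5*(111/34) = 555/34 ≈ 16.324)
B(N, w) = sqrt(7)/3 (B(N, w) = sqrt(6 + 22)/6 = sqrt(28)/6 = (2*sqrt(7))/6 = sqrt(7)/3)
1/(W + B(-165, 217)) = 1/(555/34 + sqrt(7)/3)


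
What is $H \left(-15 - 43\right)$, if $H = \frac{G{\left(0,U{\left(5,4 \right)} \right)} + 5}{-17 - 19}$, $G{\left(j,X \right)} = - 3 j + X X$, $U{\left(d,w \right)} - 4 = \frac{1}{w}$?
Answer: $\frac{1189}{32} \approx 37.156$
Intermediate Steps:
$U{\left(d,w \right)} = 4 + \frac{1}{w}$
$G{\left(j,X \right)} = X^{2} - 3 j$ ($G{\left(j,X \right)} = - 3 j + X^{2} = X^{2} - 3 j$)
$H = - \frac{41}{64}$ ($H = \frac{\left(\left(4 + \frac{1}{4}\right)^{2} - 0\right) + 5}{-17 - 19} = \frac{\left(\left(4 + \frac{1}{4}\right)^{2} + 0\right) + 5}{-17 - 19} = \frac{\left(\left(\frac{17}{4}\right)^{2} + 0\right) + 5}{-36} = \left(\left(\frac{289}{16} + 0\right) + 5\right) \left(- \frac{1}{36}\right) = \left(\frac{289}{16} + 5\right) \left(- \frac{1}{36}\right) = \frac{369}{16} \left(- \frac{1}{36}\right) = - \frac{41}{64} \approx -0.64063$)
$H \left(-15 - 43\right) = - \frac{41 \left(-15 - 43\right)}{64} = \left(- \frac{41}{64}\right) \left(-58\right) = \frac{1189}{32}$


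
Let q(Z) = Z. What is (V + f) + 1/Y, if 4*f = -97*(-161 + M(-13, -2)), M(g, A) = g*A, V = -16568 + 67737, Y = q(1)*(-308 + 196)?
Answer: 6097587/112 ≈ 54443.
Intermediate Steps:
Y = -112 (Y = 1*(-308 + 196) = 1*(-112) = -112)
V = 51169
M(g, A) = A*g
f = 13095/4 (f = (-97*(-161 - 2*(-13)))/4 = (-97*(-161 + 26))/4 = (-97*(-135))/4 = (¼)*13095 = 13095/4 ≈ 3273.8)
(V + f) + 1/Y = (51169 + 13095/4) + 1/(-112) = 217771/4 - 1/112 = 6097587/112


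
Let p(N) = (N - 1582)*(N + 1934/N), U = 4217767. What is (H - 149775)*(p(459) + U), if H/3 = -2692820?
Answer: -4654955020099960/153 ≈ -3.0425e+13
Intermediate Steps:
H = -8078460 (H = 3*(-2692820) = -8078460)
p(N) = (-1582 + N)*(N + 1934/N)
(H - 149775)*(p(459) + U) = (-8078460 - 149775)*((1934 + 459**2 - 3059588/459 - 1582*459) + 4217767) = -8228235*((1934 + 210681 - 3059588*1/459 - 726138) + 4217767) = -8228235*((1934 + 210681 - 3059588/459 - 726138) + 4217767) = -8228235*(-238766645/459 + 4217767) = -8228235*1697188408/459 = -4654955020099960/153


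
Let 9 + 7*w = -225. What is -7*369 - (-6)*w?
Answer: -19485/7 ≈ -2783.6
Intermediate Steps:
w = -234/7 (w = -9/7 + (⅐)*(-225) = -9/7 - 225/7 = -234/7 ≈ -33.429)
-7*369 - (-6)*w = -7*369 - (-6)*(-234)/7 = -2583 - 1*1404/7 = -2583 - 1404/7 = -19485/7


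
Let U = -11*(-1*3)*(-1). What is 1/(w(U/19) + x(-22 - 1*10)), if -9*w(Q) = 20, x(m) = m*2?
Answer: -9/596 ≈ -0.015101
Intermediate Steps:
U = -33 (U = -(-33)*(-1) = -11*3 = -33)
x(m) = 2*m
w(Q) = -20/9 (w(Q) = -⅑*20 = -20/9)
1/(w(U/19) + x(-22 - 1*10)) = 1/(-20/9 + 2*(-22 - 1*10)) = 1/(-20/9 + 2*(-22 - 10)) = 1/(-20/9 + 2*(-32)) = 1/(-20/9 - 64) = 1/(-596/9) = -9/596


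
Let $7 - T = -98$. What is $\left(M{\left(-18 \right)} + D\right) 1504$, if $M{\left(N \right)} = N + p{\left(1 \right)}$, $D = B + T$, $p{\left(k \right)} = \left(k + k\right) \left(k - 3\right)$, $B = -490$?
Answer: $-612128$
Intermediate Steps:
$T = 105$ ($T = 7 - -98 = 7 + 98 = 105$)
$p{\left(k \right)} = 2 k \left(-3 + k\right)$
$D = -385$ ($D = -490 + 105 = -385$)
$M{\left(N \right)} = -4 + N$ ($M{\left(N \right)} = N + 2 \cdot 1 \left(-3 + 1\right) = N + 2 \cdot 1 \left(-2\right) = N - 4 = -4 + N$)
$\left(M{\left(-18 \right)} + D\right) 1504 = \left(\left(-4 - 18\right) - 385\right) 1504 = \left(-22 - 385\right) 1504 = \left(-407\right) 1504 = -612128$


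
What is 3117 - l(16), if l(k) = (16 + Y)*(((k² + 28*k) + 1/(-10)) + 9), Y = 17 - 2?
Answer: -189829/10 ≈ -18983.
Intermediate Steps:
Y = 15
l(k) = 2759/10 + 31*k² + 868*k (l(k) = (16 + 15)*(((k² + 28*k) + 1/(-10)) + 9) = 31*(((k² + 28*k) - ⅒) + 9) = 31*((-⅒ + k² + 28*k) + 9) = 31*(89/10 + k² + 28*k) = 2759/10 + 31*k² + 868*k)
3117 - l(16) = 3117 - (2759/10 + 31*16² + 868*16) = 3117 - (2759/10 + 31*256 + 13888) = 3117 - (2759/10 + 7936 + 13888) = 3117 - 1*220999/10 = 3117 - 220999/10 = -189829/10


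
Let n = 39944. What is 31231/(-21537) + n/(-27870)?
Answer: -288446983/100039365 ≈ -2.8833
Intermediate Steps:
31231/(-21537) + n/(-27870) = 31231/(-21537) + 39944/(-27870) = 31231*(-1/21537) + 39944*(-1/27870) = -31231/21537 - 19972/13935 = -288446983/100039365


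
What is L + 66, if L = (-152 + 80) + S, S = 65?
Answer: 59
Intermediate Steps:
L = -7 (L = (-152 + 80) + 65 = -72 + 65 = -7)
L + 66 = -7 + 66 = 59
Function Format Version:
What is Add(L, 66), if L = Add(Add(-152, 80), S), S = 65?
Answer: 59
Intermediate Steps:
L = -7 (L = Add(Add(-152, 80), 65) = Add(-72, 65) = -7)
Add(L, 66) = Add(-7, 66) = 59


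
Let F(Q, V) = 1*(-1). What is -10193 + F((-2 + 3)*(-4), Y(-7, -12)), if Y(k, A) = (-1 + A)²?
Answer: -10194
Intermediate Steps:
F(Q, V) = -1
-10193 + F((-2 + 3)*(-4), Y(-7, -12)) = -10193 - 1 = -10194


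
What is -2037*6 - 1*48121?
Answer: -60343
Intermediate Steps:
-2037*6 - 1*48121 = -291*42 - 48121 = -12222 - 48121 = -60343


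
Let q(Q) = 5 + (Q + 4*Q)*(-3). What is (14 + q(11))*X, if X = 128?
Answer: -18688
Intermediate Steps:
q(Q) = 5 - 15*Q (q(Q) = 5 + (5*Q)*(-3) = 5 - 15*Q)
(14 + q(11))*X = (14 + (5 - 15*11))*128 = (14 + (5 - 165))*128 = (14 - 160)*128 = -146*128 = -18688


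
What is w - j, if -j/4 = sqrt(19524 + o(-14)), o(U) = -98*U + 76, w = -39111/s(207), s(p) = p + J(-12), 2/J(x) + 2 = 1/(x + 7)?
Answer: -430221/2267 + 56*sqrt(107) ≈ 389.49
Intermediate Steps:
J(x) = 2/(-2 + 1/(7 + x)) (J(x) = 2/(-2 + 1/(x + 7)) = 2/(-2 + 1/(7 + x)))
s(p) = -10/11 + p (s(p) = p + 2*(-7 - 1*(-12))/(13 + 2*(-12)) = p + 2*(-7 + 12)/(13 - 24) = p + 2*5/(-11) = p + 2*(-1/11)*5 = p - 10/11 = -10/11 + p)
w = -430221/2267 (w = -39111/(-10/11 + 207) = -39111/2267/11 = -39111*11/2267 = -430221/2267 ≈ -189.78)
o(U) = 76 - 98*U
j = -56*sqrt(107) (j = -4*sqrt(19524 + (76 - 98*(-14))) = -4*sqrt(19524 + (76 + 1372)) = -4*sqrt(19524 + 1448) = -56*sqrt(107) ≈ -579.27)
w - j = -430221/2267 - (-56)*sqrt(107) = -430221/2267 + 56*sqrt(107)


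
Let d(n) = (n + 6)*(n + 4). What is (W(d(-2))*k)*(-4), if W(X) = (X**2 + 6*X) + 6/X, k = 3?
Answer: -1353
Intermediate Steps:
d(n) = (4 + n)*(6 + n) (d(n) = (6 + n)*(4 + n) = (4 + n)*(6 + n))
W(X) = X**2 + 6*X + 6/X
(W(d(-2))*k)*(-4) = (((6 + (24 + (-2)**2 + 10*(-2))**2*(6 + (24 + (-2)**2 + 10*(-2))))/(24 + (-2)**2 + 10*(-2)))*3)*(-4) = (((6 + (24 + 4 - 20)**2*(6 + (24 + 4 - 20)))/(24 + 4 - 20))*3)*(-4) = (((6 + 8**2*(6 + 8))/8)*3)*(-4) = (((6 + 64*14)/8)*3)*(-4) = (((6 + 896)/8)*3)*(-4) = (((1/8)*902)*3)*(-4) = ((451/4)*3)*(-4) = (1353/4)*(-4) = -1353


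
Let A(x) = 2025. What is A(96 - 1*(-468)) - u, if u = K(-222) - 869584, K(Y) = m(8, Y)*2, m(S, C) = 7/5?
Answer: 4358031/5 ≈ 8.7161e+5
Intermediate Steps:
m(S, C) = 7/5 (m(S, C) = 7*(1/5) = 7/5)
K(Y) = 14/5 (K(Y) = (7/5)*2 = 14/5)
u = -4347906/5 (u = 14/5 - 869584 = -4347906/5 ≈ -8.6958e+5)
A(96 - 1*(-468)) - u = 2025 - 1*(-4347906/5) = 2025 + 4347906/5 = 4358031/5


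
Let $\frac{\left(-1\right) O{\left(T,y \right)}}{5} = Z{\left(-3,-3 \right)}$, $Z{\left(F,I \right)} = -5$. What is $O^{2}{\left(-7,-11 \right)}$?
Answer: $625$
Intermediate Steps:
$O{\left(T,y \right)} = 25$ ($O{\left(T,y \right)} = \left(-5\right) \left(-5\right) = 25$)
$O^{2}{\left(-7,-11 \right)} = 25^{2} = 625$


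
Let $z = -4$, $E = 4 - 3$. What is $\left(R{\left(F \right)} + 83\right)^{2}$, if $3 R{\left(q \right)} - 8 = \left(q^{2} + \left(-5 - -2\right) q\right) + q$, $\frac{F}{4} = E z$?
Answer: $\frac{297025}{9} \approx 33003.0$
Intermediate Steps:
$E = 1$ ($E = 4 - 3 = 1$)
$F = -16$ ($F = 4 \cdot 1 \left(-4\right) = 4 \left(-4\right) = -16$)
$R{\left(q \right)} = \frac{8}{3} - \frac{2 q}{3} + \frac{q^{2}}{3}$ ($R{\left(q \right)} = \frac{8}{3} + \frac{\left(q^{2} + \left(-5 - -2\right) q\right) + q}{3} = \frac{8}{3} + \frac{\left(q^{2} + \left(-5 + 2\right) q\right) + q}{3} = \frac{8}{3} + \frac{\left(q^{2} - 3 q\right) + q}{3} = \frac{8}{3} + \frac{q^{2} - 2 q}{3} = \frac{8}{3} + \left(- \frac{2 q}{3} + \frac{q^{2}}{3}\right) = \frac{8}{3} - \frac{2 q}{3} + \frac{q^{2}}{3}$)
$\left(R{\left(F \right)} + 83\right)^{2} = \left(\left(\frac{8}{3} - - \frac{32}{3} + \frac{\left(-16\right)^{2}}{3}\right) + 83\right)^{2} = \left(\left(\frac{8}{3} + \frac{32}{3} + \frac{1}{3} \cdot 256\right) + 83\right)^{2} = \left(\left(\frac{8}{3} + \frac{32}{3} + \frac{256}{3}\right) + 83\right)^{2} = \left(\frac{296}{3} + 83\right)^{2} = \left(\frac{545}{3}\right)^{2} = \frac{297025}{9}$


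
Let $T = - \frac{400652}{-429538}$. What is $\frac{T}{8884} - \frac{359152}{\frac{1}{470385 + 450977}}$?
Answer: $- \frac{315688480676197483389}{954003898} \approx -3.3091 \cdot 10^{11}$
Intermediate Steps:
$T = \frac{200326}{214769}$ ($T = \left(-400652\right) \left(- \frac{1}{429538}\right) = \frac{200326}{214769} \approx 0.93275$)
$\frac{T}{8884} - \frac{359152}{\frac{1}{470385 + 450977}} = \frac{200326}{214769 \cdot 8884} - \frac{359152}{\frac{1}{470385 + 450977}} = \frac{200326}{214769} \cdot \frac{1}{8884} - \frac{359152}{\frac{1}{921362}} = \frac{100163}{954003898} - 359152 \frac{1}{\frac{1}{921362}} = \frac{100163}{954003898} - 330909005024 = - \frac{315688480676197483389}{954003898}$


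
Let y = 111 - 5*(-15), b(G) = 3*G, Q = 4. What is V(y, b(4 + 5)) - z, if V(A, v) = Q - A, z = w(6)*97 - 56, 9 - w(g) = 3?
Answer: -708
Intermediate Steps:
w(g) = 6 (w(g) = 9 - 1*3 = 9 - 3 = 6)
z = 526 (z = 6*97 - 56 = 582 - 56 = 526)
y = 186 (y = 111 - 1*(-75) = 111 + 75 = 186)
V(A, v) = 4 - A
V(y, b(4 + 5)) - z = (4 - 1*186) - 1*526 = (4 - 186) - 526 = -182 - 526 = -708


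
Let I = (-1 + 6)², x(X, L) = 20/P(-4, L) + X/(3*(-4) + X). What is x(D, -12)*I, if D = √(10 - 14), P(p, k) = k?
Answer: -4550/111 - 150*I/37 ≈ -40.991 - 4.0541*I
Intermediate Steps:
D = 2*I (D = √(-4) = 2*I ≈ 2.0*I)
x(X, L) = 20/L + X/(-12 + X) (x(X, L) = 20/L + X/(3*(-4) + X) = 20/L + X/(-12 + X))
I = 25 (I = 5² = 25)
x(D, -12)*I = ((-240 + 20*(2*I) - 24*I)/((-12)*(-12 + 2*I)))*25 = -(-12 - 2*I)/148*(-240 + 40*I - 24*I)/12*25 = -(-12 - 2*I)/148*(-240 + 16*I)/12*25 = -(-240 + 16*I)*(-12 - 2*I)/1776*25 = -25*(-240 + 16*I)*(-12 - 2*I)/1776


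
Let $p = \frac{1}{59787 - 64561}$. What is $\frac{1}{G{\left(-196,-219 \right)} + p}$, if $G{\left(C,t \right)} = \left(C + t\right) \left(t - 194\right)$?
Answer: $\frac{4774}{818239729} \approx 5.8345 \cdot 10^{-6}$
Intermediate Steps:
$G{\left(C,t \right)} = \left(-194 + t\right) \left(C + t\right)$ ($G{\left(C,t \right)} = \left(C + t\right) \left(-194 + t\right) = \left(-194 + t\right) \left(C + t\right)$)
$p = - \frac{1}{4774}$ ($p = \frac{1}{-4774} = - \frac{1}{4774} \approx -0.00020947$)
$\frac{1}{G{\left(-196,-219 \right)} + p} = \frac{1}{\left(\left(-219\right)^{2} - -38024 - -42486 - -42924\right) - \frac{1}{4774}} = \frac{1}{\left(47961 + 38024 + 42486 + 42924\right) - \frac{1}{4774}} = \frac{1}{171395 - \frac{1}{4774}} = \frac{1}{\frac{818239729}{4774}} = \frac{4774}{818239729}$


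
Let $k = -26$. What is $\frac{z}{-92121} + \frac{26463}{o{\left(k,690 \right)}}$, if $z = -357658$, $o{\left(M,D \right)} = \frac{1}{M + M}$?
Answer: $- \frac{126765139538}{92121} \approx -1.3761 \cdot 10^{6}$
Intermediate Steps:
$o{\left(M,D \right)} = \frac{1}{2 M}$
$\frac{z}{-92121} + \frac{26463}{o{\left(k,690 \right)}} = - \frac{357658}{-92121} + \frac{26463}{\frac{1}{2} \frac{1}{-26}} = \left(-357658\right) \left(- \frac{1}{92121}\right) + \frac{26463}{\frac{1}{2} \left(- \frac{1}{26}\right)} = \frac{357658}{92121} + \frac{26463}{- \frac{1}{52}} = \frac{357658}{92121} + 26463 \left(-52\right) = \frac{357658}{92121} - 1376076 = - \frac{126765139538}{92121}$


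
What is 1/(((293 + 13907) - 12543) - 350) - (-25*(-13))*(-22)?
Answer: 9345051/1307 ≈ 7150.0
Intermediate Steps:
1/(((293 + 13907) - 12543) - 350) - (-25*(-13))*(-22) = 1/((14200 - 12543) - 350) - 325*(-22) = 1/(1657 - 350) - 1*(-7150) = 1/1307 + 7150 = 9345051/1307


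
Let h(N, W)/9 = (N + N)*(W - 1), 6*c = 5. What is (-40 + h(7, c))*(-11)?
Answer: 671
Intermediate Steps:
c = ⅚ (c = (⅙)*5 = ⅚ ≈ 0.83333)
h(N, W) = 18*N*(-1 + W) (h(N, W) = 9*((N + N)*(W - 1)) = 9*((2*N)*(-1 + W)) = 9*(2*N*(-1 + W)) = 18*N*(-1 + W))
(-40 + h(7, c))*(-11) = (-40 + 18*7*(-1 + ⅚))*(-11) = (-40 + 18*7*(-⅙))*(-11) = (-40 - 21)*(-11) = -61*(-11) = 671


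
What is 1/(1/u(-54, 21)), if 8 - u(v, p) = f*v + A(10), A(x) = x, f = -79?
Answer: -4268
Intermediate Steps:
u(v, p) = -2 + 79*v (u(v, p) = 8 - (-79*v + 10) = 8 - (10 - 79*v) = 8 + (-10 + 79*v) = -2 + 79*v)
1/(1/u(-54, 21)) = 1/(1/(-2 + 79*(-54))) = 1/(1/(-2 - 4266)) = 1/(1/(-4268)) = 1/(-1/4268) = -4268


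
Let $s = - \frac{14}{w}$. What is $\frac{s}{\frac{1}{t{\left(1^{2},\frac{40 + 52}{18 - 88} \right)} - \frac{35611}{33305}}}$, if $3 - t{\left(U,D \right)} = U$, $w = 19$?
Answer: $- \frac{433986}{632795} \approx -0.68582$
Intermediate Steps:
$t{\left(U,D \right)} = 3 - U$
$s = - \frac{14}{19} \approx -0.73684$
$\frac{s}{\frac{1}{t{\left(1^{2},\frac{40 + 52}{18 - 88} \right)} - \frac{35611}{33305}}} = \frac{1}{\frac{1}{\left(3 - 1^{2}\right) - \frac{35611}{33305}}} \left(- \frac{14}{19}\right) = \frac{1}{\frac{1}{\left(3 - 1\right) - \frac{35611}{33305}}} \left(- \frac{14}{19}\right) = \frac{1}{\frac{1}{2 - \frac{35611}{33305}}} \left(- \frac{14}{19}\right) = \frac{1}{\frac{1}{\frac{30999}{33305}}} \left(- \frac{14}{19}\right) = \frac{1}{\frac{33305}{30999}} \left(- \frac{14}{19}\right) = \frac{30999}{33305} \left(- \frac{14}{19}\right) = - \frac{433986}{632795}$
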